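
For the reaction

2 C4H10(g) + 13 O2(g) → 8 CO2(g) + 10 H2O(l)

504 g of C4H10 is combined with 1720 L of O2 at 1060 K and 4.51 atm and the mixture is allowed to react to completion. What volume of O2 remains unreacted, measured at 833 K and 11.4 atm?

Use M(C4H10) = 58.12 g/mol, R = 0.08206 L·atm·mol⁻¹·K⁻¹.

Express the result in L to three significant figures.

n(C4H10) = 504 / 58.12 = 8.672 mol
n(O2) = PV/RT = (4.51 × 1720) / (0.08206 × 1060) = 89.18 mol
For 8.672 mol C4H10, stoichiometry requires (13/2) × 8.672 = 56.37 mol O2; 89.18 mol is available, so C4H10 is limiting.
n(O2) consumed = (13/2) × 8.672 = 56.37 mol; remaining = 89.18 − 56.37 = 32.81 mol
V(O2) = nRT/P = 32.81 × 0.08206 × 833 / 11.4 = 196.7 L

197 L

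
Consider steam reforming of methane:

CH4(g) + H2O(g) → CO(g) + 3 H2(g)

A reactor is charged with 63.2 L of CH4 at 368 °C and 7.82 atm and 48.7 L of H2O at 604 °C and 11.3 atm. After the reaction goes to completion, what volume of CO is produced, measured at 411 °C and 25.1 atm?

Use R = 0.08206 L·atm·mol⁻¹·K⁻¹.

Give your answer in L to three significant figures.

n(CH4) = PV/RT = (7.82 × 63.2) / (0.08206 × 641.15) = 9.394 mol
n(H2O) = PV/RT = (11.3 × 48.7) / (0.08206 × 877.15) = 7.645 mol
For 9.394 mol CH4, stoichiometry requires (1/1) × 9.394 = 9.394 mol H2O; 7.645 mol is available, so H2O is limiting.
n(CO) = (1/1) × 7.645 = 7.645 mol
V(CO) = nRT/P = 7.645 × 0.08206 × 684.15 / 25.1 = 17.10 L

17.1 L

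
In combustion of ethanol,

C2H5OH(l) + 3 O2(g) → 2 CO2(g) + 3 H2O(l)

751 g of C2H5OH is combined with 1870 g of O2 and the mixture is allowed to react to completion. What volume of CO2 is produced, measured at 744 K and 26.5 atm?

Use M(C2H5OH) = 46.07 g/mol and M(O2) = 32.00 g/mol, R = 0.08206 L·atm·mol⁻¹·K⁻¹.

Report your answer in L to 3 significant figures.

n(C2H5OH) = 751 / 46.07 = 16.30 mol
n(O2) = 1870 / 32.00 = 58.44 mol
For 16.30 mol C2H5OH, stoichiometry requires (3/1) × 16.30 = 48.90 mol O2; 58.44 mol is available, so C2H5OH is limiting.
n(CO2) = (2/1) × 16.30 = 32.60 mol
V(CO2) = nRT/P = 32.60 × 0.08206 × 744 / 26.5 = 75.11 L

75.1 L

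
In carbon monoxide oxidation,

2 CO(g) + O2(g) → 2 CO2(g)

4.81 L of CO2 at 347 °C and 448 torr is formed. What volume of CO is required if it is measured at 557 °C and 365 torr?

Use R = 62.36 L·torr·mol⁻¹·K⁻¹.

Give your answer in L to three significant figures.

n(CO2) = PV/RT = (448 × 4.81) / (62.36 × 620.15) = 0.05572 mol
n(CO) = (2/2) × 0.05572 = 0.05572 mol
V = nRT/P = 0.05572 × 62.36 × 830.15 / 365 = 7.903 L

7.90 L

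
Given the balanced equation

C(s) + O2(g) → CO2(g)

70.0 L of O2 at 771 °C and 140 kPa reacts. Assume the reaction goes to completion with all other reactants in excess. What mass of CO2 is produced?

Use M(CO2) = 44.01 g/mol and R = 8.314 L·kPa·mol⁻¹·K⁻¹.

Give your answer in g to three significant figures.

49.7 g

n(O2) = PV/RT = (140 × 70.0) / (8.314 × 1044.15) = 1.129 mol
n(CO2) = (1/1) × 1.129 = 1.129 mol
m(CO2) = 1.129 × 44.01 = 49.69 g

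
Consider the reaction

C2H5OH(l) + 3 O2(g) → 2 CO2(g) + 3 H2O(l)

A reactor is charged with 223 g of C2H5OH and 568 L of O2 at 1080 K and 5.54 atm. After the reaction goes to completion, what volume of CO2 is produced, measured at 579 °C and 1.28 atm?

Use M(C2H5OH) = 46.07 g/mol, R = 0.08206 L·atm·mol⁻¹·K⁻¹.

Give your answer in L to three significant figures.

n(C2H5OH) = 223 / 46.07 = 4.840 mol
n(O2) = PV/RT = (5.54 × 568) / (0.08206 × 1080) = 35.51 mol
For 4.840 mol C2H5OH, stoichiometry requires (3/1) × 4.840 = 14.52 mol O2; 35.51 mol is available, so C2H5OH is limiting.
n(CO2) = (2/1) × 4.840 = 9.680 mol
V(CO2) = nRT/P = 9.680 × 0.08206 × 852.15 / 1.28 = 528.8 L

529 L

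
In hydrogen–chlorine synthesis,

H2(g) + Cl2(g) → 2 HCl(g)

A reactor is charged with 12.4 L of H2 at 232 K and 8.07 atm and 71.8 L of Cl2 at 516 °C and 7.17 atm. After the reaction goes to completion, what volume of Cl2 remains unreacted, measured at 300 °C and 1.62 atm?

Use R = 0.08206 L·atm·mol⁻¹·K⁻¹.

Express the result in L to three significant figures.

78.2 L

n(H2) = PV/RT = (8.07 × 12.4) / (0.08206 × 232) = 5.256 mol
n(Cl2) = PV/RT = (7.17 × 71.8) / (0.08206 × 789.15) = 7.950 mol
For 5.256 mol H2, stoichiometry requires (1/1) × 5.256 = 5.256 mol Cl2; 7.950 mol is available, so H2 is limiting.
n(Cl2) consumed = (1/1) × 5.256 = 5.256 mol; remaining = 7.950 − 5.256 = 2.694 mol
V(Cl2) = nRT/P = 2.694 × 0.08206 × 573.15 / 1.62 = 78.21 L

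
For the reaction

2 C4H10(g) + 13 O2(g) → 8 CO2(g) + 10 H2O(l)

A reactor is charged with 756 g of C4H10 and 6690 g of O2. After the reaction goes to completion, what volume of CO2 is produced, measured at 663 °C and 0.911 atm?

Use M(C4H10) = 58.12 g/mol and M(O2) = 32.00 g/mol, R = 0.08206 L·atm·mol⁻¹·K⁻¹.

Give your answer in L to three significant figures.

4390 L

n(C4H10) = 756 / 58.12 = 13.01 mol
n(O2) = 6690 / 32.00 = 209.1 mol
For 13.01 mol C4H10, stoichiometry requires (13/2) × 13.01 = 84.56 mol O2; 209.1 mol is available, so C4H10 is limiting.
n(CO2) = (8/2) × 13.01 = 52.04 mol
V(CO2) = nRT/P = 52.04 × 0.08206 × 936.15 / 0.911 = 4388 L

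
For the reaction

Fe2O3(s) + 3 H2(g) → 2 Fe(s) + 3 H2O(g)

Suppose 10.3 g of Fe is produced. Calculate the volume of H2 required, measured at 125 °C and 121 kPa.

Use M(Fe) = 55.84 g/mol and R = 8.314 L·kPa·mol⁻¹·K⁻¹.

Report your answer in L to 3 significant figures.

n(Fe) = 10.30 / 55.84 = 0.1845 mol
n(H2) = (3/2) × 0.1845 = 0.2767 mol
V = nRT/P = 0.2767 × 8.314 × 398.15 / 121 = 7.570 L

7.57 L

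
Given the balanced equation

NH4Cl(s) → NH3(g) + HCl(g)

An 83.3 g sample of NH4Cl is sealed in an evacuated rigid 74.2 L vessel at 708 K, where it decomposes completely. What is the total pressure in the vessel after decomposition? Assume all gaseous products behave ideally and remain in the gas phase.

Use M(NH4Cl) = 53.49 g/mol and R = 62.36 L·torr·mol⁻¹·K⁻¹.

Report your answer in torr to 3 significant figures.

n(NH4Cl) = 83.3 / 53.49 = 1.557 mol
n(gas produced) = (2/1) × 1.557 = 3.114 mol
P = nRT/V = 3.114 × 62.36 × 708 / 74.2 = 1853 torr

1850 torr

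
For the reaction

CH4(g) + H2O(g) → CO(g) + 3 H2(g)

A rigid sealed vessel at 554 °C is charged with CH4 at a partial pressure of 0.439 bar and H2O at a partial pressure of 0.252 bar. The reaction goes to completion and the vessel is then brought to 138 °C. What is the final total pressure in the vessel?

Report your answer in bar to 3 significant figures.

0.594 bar

With V and T fixed, P_i ∝ n_i, so the mole ratios apply directly to partial pressures at 554 °C.
P(H2O) required for 0.439 bar of CH4 = (1/1) × 0.439 = 0.4390 bar; available 0.252 bar, so H2O is limiting.
P(CH4) remaining = 0.439 − (1/1) × 0.252 = 0.1870 bar
P(gaseous products) = (1+3)/1 × 0.252 = 1.008 bar
P_total at 554 °C = 0.1870 + 1.008 = 1.195 bar
Scaling to 138 °C: P = 1.195 × 411.15/827.15 = 0.5940 bar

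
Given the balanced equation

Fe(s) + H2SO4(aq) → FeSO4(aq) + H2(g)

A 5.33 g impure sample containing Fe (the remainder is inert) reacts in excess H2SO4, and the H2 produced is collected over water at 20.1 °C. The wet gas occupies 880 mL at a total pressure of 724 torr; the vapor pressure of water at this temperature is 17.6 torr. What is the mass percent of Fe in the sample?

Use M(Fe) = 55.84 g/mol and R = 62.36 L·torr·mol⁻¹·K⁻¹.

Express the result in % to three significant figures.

P(H2) = 724 − 17.6 = 706.4 torr
n(H2) = PV/RT = (706.4 × 0.8800) / (62.36 × 293.25) = 0.03399 mol
n(Fe) = (1/1) × 0.03399 = 0.03399 mol
m(Fe) = 0.03399 × 55.84 = 1.898 g
%Fe = 1.898 / 5.33 × 100 = 35.61%

35.6 %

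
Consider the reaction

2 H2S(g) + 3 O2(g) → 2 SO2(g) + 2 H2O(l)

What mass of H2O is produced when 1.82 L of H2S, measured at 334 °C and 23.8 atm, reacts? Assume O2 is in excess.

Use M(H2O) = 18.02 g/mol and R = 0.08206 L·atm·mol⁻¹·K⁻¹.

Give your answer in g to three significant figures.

n(H2S) = PV/RT = (23.8 × 1.82) / (0.08206 × 607.15) = 0.8694 mol
n(H2O) = (2/2) × 0.8694 = 0.8694 mol
m(H2O) = 0.8694 × 18.02 = 15.67 g

15.7 g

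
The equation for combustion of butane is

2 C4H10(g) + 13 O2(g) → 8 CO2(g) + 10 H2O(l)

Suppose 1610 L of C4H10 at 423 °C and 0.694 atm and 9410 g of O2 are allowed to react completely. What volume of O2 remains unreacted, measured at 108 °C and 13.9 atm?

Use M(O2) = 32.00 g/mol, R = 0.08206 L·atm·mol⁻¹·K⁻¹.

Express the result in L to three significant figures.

n(C4H10) = PV/RT = (0.694 × 1610) / (0.08206 × 696.15) = 19.56 mol
n(O2) = 9410 / 32.00 = 294.1 mol
For 19.56 mol C4H10, stoichiometry requires (13/2) × 19.56 = 127.1 mol O2; 294.1 mol is available, so C4H10 is limiting.
n(O2) consumed = (13/2) × 19.56 = 127.1 mol; remaining = 294.1 − 127.1 = 167.0 mol
V(O2) = nRT/P = 167.0 × 0.08206 × 381.15 / 13.9 = 375.8 L

376 L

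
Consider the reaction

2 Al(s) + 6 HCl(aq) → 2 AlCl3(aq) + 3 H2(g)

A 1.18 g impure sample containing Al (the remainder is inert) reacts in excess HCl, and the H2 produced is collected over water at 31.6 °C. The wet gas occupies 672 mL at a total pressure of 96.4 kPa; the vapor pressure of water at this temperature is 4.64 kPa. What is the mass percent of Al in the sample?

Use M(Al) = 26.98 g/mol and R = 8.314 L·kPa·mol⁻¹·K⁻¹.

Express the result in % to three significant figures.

P(H2) = 96.4 − 4.64 = 91.76 kPa
n(H2) = PV/RT = (91.76 × 0.6720) / (8.314 × 304.75) = 0.02434 mol
n(Al) = (2/3) × 0.02434 = 0.01623 mol
m(Al) = 0.01623 × 26.98 = 0.4379 g
%Al = 0.4379 / 1.18 × 100 = 37.11%

37.1 %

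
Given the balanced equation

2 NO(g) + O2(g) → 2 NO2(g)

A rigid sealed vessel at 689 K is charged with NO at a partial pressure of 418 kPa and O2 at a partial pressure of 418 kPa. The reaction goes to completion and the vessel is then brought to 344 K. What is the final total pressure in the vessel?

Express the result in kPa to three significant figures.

At constant V, partial pressures at 689 K are proportional to moles, so apply stoichiometry directly to pressures.
P(O2) required for 418 kPa of NO = (1/2) × 418 = 209.0 kPa; available 418 kPa, so NO is limiting.
P(O2) remaining = 418 − (1/2) × 418 = 209.0 kPa
P(gaseous products) = (2)/2 × 418 = 418.0 kPa
P_total at 689 K = 209.0 + 418.0 = 627.0 kPa
Scaling to 344 K: P = 627.0 × 344/689 = 313.0 kPa

313 kPa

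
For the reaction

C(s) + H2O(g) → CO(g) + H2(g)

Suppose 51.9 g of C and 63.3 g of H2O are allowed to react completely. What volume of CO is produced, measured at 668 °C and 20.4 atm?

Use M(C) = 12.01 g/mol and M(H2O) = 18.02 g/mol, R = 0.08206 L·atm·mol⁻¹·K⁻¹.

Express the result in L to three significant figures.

n(C) = 51.9 / 12.01 = 4.321 mol
n(H2O) = 63.3 / 18.02 = 3.513 mol
For 4.321 mol C, stoichiometry requires (1/1) × 4.321 = 4.321 mol H2O; 3.513 mol is available, so H2O is limiting.
n(CO) = (1/1) × 3.513 = 3.513 mol
V(CO) = nRT/P = 3.513 × 0.08206 × 941.15 / 20.4 = 13.30 L

13.3 L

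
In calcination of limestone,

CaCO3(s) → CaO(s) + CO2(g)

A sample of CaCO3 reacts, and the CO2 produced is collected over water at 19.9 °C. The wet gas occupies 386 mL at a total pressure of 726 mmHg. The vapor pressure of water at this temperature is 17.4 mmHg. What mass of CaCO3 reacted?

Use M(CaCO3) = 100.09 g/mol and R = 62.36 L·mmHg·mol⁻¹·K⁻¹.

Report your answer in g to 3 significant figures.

1.50 g

P(CO2) = 726 − 17.4 = 708.6 mmHg
n(CO2) = PV/RT = (708.6 × 0.3860) / (62.36 × 293.05) = 0.01497 mol
n(CaCO3) = (1/1) × 0.01497 = 0.01497 mol
m(CaCO3) = 0.01497 × 100.09 = 1.498 g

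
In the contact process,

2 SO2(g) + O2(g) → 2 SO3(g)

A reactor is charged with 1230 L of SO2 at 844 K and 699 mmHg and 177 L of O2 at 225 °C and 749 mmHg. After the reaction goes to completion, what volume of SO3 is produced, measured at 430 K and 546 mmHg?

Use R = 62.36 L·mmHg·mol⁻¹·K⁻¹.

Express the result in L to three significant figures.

419 L

n(SO2) = PV/RT = (699 × 1230) / (62.36 × 844) = 16.34 mol
n(O2) = PV/RT = (749 × 177) / (62.36 × 498.15) = 4.268 mol
For 16.34 mol SO2, stoichiometry requires (1/2) × 16.34 = 8.170 mol O2; 4.268 mol is available, so O2 is limiting.
n(SO3) = (2/1) × 4.268 = 8.536 mol
V(SO3) = nRT/P = 8.536 × 62.36 × 430 / 546 = 419.2 L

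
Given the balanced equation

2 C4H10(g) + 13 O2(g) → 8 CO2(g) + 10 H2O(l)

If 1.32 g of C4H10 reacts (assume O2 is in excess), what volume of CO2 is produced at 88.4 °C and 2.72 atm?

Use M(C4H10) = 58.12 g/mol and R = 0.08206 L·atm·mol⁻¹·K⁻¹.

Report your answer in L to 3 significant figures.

0.991 L

n(C4H10) = 1.320 / 58.12 = 0.02271 mol
n(CO2) = (8/2) × 0.02271 = 0.09084 mol
V = nRT/P = 0.09084 × 0.08206 × 361.55 / 2.72 = 0.9909 L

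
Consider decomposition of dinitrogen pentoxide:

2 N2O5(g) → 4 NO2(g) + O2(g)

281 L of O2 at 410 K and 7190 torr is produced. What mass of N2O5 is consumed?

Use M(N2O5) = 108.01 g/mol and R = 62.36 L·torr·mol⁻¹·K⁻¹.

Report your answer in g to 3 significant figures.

n(O2) = PV/RT = (7190 × 281) / (62.36 × 410) = 79.02 mol
n(N2O5) = (2/1) × 79.02 = 158.0 mol
m(N2O5) = 158.0 × 108.01 = 17070 g

17100 g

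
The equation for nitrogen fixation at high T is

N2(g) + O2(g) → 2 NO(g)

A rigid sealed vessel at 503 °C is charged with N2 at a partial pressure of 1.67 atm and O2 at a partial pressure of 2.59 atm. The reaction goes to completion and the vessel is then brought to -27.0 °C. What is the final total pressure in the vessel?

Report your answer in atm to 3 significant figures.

1.35 atm

At constant V, partial pressures at 503 °C are proportional to moles, so apply stoichiometry directly to pressures.
P(O2) required for 1.67 atm of N2 = (1/1) × 1.67 = 1.670 atm; available 2.59 atm, so N2 is limiting.
P(O2) remaining = 2.59 − (1/1) × 1.67 = 0.9200 atm
P(gaseous products) = (2)/1 × 1.67 = 3.340 atm
P_total at 503 °C = 0.9200 + 3.340 = 4.260 atm
Scaling to -27.0 °C: P = 4.260 × 246.15/776.15 = 1.351 atm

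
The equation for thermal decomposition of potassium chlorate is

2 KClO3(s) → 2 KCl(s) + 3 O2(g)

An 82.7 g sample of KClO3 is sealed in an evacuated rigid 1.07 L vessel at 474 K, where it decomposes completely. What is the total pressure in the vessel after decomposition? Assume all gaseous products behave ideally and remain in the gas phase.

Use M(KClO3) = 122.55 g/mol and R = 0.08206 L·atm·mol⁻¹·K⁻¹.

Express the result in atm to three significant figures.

36.8 atm

n(KClO3) = 82.7 / 122.55 = 0.6748 mol
n(gas produced) = (3/2) × 0.6748 = 1.012 mol
P = nRT/V = 1.012 × 0.08206 × 474 / 1.07 = 36.79 atm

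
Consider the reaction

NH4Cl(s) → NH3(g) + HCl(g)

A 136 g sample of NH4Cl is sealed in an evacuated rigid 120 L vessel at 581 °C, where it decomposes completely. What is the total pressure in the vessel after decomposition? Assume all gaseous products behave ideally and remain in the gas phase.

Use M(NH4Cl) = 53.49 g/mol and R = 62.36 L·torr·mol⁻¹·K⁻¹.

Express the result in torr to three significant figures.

n(NH4Cl) = 136 / 53.49 = 2.543 mol
n(gas produced) = (2/1) × 2.543 = 5.086 mol
P = nRT/V = 5.086 × 62.36 × 854.15 / 120 = 2258 torr

2260 torr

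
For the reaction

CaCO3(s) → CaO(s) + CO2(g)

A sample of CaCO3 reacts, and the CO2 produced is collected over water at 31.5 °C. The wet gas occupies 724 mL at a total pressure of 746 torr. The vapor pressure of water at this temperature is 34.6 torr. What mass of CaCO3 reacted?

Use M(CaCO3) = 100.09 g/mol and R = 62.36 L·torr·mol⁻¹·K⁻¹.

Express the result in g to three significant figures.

P(CO2) = 746 − 34.6 = 711.4 torr
n(CO2) = PV/RT = (711.4 × 0.7240) / (62.36 × 304.65) = 0.02711 mol
n(CaCO3) = (1/1) × 0.02711 = 0.02711 mol
m(CaCO3) = 0.02711 × 100.09 = 2.713 g

2.71 g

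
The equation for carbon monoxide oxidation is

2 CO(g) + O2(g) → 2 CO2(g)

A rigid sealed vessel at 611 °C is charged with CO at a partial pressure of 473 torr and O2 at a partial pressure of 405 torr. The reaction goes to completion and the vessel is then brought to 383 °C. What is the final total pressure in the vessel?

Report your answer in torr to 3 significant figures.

476 torr

With V and T fixed, P_i ∝ n_i, so the mole ratios apply directly to partial pressures at 611 °C.
P(O2) required for 473 torr of CO = (1/2) × 473 = 236.5 torr; available 405 torr, so CO is limiting.
P(O2) remaining = 405 − (1/2) × 473 = 168.5 torr
P(gaseous products) = (2)/2 × 473 = 473.0 torr
P_total at 611 °C = 168.5 + 473.0 = 641.5 torr
Scaling to 383 °C: P = 641.5 × 656.15/884.15 = 476.1 torr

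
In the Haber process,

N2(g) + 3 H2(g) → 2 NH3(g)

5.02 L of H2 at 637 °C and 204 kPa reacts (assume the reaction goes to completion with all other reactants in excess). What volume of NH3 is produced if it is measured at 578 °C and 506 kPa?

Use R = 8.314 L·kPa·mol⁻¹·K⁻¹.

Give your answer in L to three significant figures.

n(H2) = PV/RT = (204 × 5.02) / (8.314 × 910.15) = 0.1353 mol
n(NH3) = (2/3) × 0.1353 = 0.09020 mol
V = nRT/P = 0.09020 × 8.314 × 851.15 / 506 = 1.261 L

1.26 L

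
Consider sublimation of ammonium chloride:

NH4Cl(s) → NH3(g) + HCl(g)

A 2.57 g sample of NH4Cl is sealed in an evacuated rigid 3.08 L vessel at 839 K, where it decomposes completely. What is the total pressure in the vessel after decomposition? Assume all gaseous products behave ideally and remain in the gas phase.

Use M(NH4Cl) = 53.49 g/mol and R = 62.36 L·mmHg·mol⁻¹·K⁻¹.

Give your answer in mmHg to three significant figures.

n(NH4Cl) = 2.57 / 53.49 = 0.04805 mol
n(gas produced) = (2/1) × 0.04805 = 0.09610 mol
P = nRT/V = 0.09610 × 62.36 × 839 / 3.08 = 1632 mmHg

1630 mmHg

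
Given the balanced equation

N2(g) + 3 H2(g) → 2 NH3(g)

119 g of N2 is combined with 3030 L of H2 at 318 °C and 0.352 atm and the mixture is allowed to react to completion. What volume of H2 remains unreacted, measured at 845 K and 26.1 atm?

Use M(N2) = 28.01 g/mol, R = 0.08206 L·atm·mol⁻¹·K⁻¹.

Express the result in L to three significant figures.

24.6 L

n(N2) = 119 / 28.01 = 4.248 mol
n(H2) = PV/RT = (0.352 × 3030) / (0.08206 × 591.15) = 21.99 mol
For 4.248 mol N2, stoichiometry requires (3/1) × 4.248 = 12.74 mol H2; 21.99 mol is available, so N2 is limiting.
n(H2) consumed = (3/1) × 4.248 = 12.74 mol; remaining = 21.99 − 12.74 = 9.250 mol
V(H2) = nRT/P = 9.250 × 0.08206 × 845 / 26.1 = 24.57 L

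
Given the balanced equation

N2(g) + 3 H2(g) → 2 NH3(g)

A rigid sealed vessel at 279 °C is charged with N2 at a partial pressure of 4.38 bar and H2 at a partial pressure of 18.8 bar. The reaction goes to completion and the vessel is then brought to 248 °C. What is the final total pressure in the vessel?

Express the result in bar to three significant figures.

With V and T fixed, P_i ∝ n_i, so the mole ratios apply directly to partial pressures at 279 °C.
P(H2) required for 4.38 bar of N2 = (3/1) × 4.38 = 13.14 bar; available 18.8 bar, so N2 is limiting.
P(H2) remaining = 18.8 − (3/1) × 4.38 = 5.660 bar
P(gaseous products) = (2)/1 × 4.38 = 8.760 bar
P_total at 279 °C = 5.660 + 8.760 = 14.42 bar
Scaling to 248 °C: P = 14.42 × 521.15/552.15 = 13.61 bar

13.6 bar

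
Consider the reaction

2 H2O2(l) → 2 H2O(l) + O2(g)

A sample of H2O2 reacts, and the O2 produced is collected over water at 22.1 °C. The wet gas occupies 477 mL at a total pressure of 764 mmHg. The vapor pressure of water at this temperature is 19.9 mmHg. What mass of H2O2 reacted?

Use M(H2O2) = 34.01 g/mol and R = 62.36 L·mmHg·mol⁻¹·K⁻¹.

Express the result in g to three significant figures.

P(O2) = 764 − 19.9 = 744.1 mmHg
n(O2) = PV/RT = (744.1 × 0.4770) / (62.36 × 295.25) = 0.01928 mol
n(H2O2) = (2/1) × 0.01928 = 0.03856 mol
m(H2O2) = 0.03856 × 34.01 = 1.311 g

1.31 g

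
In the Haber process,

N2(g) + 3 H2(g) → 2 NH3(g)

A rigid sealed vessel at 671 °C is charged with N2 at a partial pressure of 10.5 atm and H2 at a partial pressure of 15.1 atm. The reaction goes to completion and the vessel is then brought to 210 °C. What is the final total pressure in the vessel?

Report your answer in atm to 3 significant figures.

Because the vessel is rigid and T is held at 671 °C, work the stoichiometry in partial pressures (P_i = n_iRT/V).
P(H2) required for 10.5 atm of N2 = (3/1) × 10.5 = 31.50 atm; available 15.1 atm, so H2 is limiting.
P(N2) remaining = 10.5 − (1/3) × 15.1 = 5.467 atm
P(gaseous products) = (2)/3 × 15.1 = 10.07 atm
P_total at 671 °C = 5.467 + 10.07 = 15.54 atm
Scaling to 210 °C: P = 15.54 × 483.15/944.15 = 7.952 atm

7.95 atm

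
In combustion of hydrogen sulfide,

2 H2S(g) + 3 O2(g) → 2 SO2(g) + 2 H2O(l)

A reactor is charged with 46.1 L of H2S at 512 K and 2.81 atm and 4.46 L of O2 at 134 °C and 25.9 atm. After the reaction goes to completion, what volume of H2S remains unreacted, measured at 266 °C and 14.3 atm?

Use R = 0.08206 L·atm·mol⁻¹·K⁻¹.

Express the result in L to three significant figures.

2.41 L

n(H2S) = PV/RT = (2.81 × 46.1) / (0.08206 × 512) = 3.083 mol
n(O2) = PV/RT = (25.9 × 4.46) / (0.08206 × 407.15) = 3.457 mol
For 3.083 mol H2S, stoichiometry requires (3/2) × 3.083 = 4.625 mol O2; 3.457 mol is available, so O2 is limiting.
n(H2S) consumed = (2/3) × 3.457 = 2.305 mol; remaining = 3.083 − 2.305 = 0.7780 mol
V(H2S) = nRT/P = 0.7780 × 0.08206 × 539.15 / 14.3 = 2.407 L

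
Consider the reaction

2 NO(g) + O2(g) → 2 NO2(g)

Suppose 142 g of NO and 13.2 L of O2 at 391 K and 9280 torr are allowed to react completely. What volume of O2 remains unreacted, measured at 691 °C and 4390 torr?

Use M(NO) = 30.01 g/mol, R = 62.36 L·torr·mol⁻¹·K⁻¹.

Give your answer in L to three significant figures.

36.4 L

n(NO) = 142 / 30.01 = 4.732 mol
n(O2) = PV/RT = (9280 × 13.2) / (62.36 × 391) = 5.024 mol
For 4.732 mol NO, stoichiometry requires (1/2) × 4.732 = 2.366 mol O2; 5.024 mol is available, so NO is limiting.
n(O2) consumed = (1/2) × 4.732 = 2.366 mol; remaining = 5.024 − 2.366 = 2.658 mol
V(O2) = nRT/P = 2.658 × 62.36 × 964.15 / 4390 = 36.40 L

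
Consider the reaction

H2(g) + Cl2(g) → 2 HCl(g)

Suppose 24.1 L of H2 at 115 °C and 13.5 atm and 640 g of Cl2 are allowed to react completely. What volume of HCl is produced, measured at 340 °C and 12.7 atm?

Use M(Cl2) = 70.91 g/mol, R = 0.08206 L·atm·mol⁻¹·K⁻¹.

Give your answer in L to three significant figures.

71.5 L

n(H2) = PV/RT = (13.5 × 24.1) / (0.08206 × 388.15) = 10.21 mol
n(Cl2) = 640 / 70.91 = 9.026 mol
For 10.21 mol H2, stoichiometry requires (1/1) × 10.21 = 10.21 mol Cl2; 9.026 mol is available, so Cl2 is limiting.
n(HCl) = (2/1) × 9.026 = 18.05 mol
V(HCl) = nRT/P = 18.05 × 0.08206 × 613.15 / 12.7 = 71.51 L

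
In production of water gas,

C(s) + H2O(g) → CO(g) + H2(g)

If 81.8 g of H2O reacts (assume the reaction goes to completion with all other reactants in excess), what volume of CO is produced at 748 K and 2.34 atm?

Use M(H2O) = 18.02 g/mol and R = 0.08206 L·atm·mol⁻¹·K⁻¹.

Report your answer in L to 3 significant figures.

119 L

n(H2O) = 81.80 / 18.02 = 4.539 mol
n(CO) = (1/1) × 4.539 = 4.539 mol
V = nRT/P = 4.539 × 0.08206 × 748 / 2.34 = 119.1 L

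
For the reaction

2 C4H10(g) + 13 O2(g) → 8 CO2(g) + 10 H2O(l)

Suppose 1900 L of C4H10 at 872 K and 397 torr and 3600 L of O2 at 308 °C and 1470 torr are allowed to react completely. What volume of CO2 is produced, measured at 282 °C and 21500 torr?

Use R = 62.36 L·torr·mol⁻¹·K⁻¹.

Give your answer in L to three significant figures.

89.3 L

n(C4H10) = PV/RT = (397 × 1900) / (62.36 × 872) = 13.87 mol
n(O2) = PV/RT = (1470 × 3600) / (62.36 × 581.15) = 146.0 mol
For 13.87 mol C4H10, stoichiometry requires (13/2) × 13.87 = 90.16 mol O2; 146.0 mol is available, so C4H10 is limiting.
n(CO2) = (8/2) × 13.87 = 55.48 mol
V(CO2) = nRT/P = 55.48 × 62.36 × 555.15 / 21500 = 89.33 L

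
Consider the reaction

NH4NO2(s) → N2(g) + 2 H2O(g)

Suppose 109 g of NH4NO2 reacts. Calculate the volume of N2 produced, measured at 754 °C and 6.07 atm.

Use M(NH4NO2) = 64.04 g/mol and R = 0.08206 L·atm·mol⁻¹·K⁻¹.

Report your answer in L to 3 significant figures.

23.6 L

n(NH4NO2) = 109.0 / 64.04 = 1.702 mol
n(N2) = (1/1) × 1.702 = 1.702 mol
V = nRT/P = 1.702 × 0.08206 × 1027.15 / 6.07 = 23.63 L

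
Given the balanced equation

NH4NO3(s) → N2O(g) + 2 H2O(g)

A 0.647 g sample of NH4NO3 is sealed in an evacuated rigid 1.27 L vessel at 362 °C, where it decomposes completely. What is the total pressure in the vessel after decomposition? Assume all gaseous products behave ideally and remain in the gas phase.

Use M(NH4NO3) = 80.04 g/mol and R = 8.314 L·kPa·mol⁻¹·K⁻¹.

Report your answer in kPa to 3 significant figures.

101 kPa

n(NH4NO3) = 0.647 / 80.04 = 0.008083 mol
n(gas produced) = (3/1) × 0.008083 = 0.02425 mol
P = nRT/V = 0.02425 × 8.314 × 635.15 / 1.27 = 100.8 kPa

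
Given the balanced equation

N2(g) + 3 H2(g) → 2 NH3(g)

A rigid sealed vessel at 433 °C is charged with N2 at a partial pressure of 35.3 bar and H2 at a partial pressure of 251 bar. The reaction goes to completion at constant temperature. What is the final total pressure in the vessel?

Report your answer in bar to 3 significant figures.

216 bar

At constant V, partial pressures at 433 °C are proportional to moles, so apply stoichiometry directly to pressures.
P(H2) required for 35.3 bar of N2 = (3/1) × 35.3 = 105.9 bar; available 251 bar, so N2 is limiting.
P(H2) remaining = 251 − (3/1) × 35.3 = 145.1 bar
P(gaseous products) = (2)/1 × 35.3 = 70.60 bar
P_total at 433 °C = 145.1 + 70.60 = 215.7 bar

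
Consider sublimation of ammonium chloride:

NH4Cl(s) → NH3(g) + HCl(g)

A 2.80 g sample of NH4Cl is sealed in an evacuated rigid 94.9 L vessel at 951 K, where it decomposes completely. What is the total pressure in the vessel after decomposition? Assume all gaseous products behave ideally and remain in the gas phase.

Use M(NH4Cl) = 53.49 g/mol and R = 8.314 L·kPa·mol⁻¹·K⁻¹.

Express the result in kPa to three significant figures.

n(NH4Cl) = 2.80 / 53.49 = 0.05235 mol
n(gas produced) = (2/1) × 0.05235 = 0.1047 mol
P = nRT/V = 0.1047 × 8.314 × 951 / 94.9 = 8.723 kPa

8.72 kPa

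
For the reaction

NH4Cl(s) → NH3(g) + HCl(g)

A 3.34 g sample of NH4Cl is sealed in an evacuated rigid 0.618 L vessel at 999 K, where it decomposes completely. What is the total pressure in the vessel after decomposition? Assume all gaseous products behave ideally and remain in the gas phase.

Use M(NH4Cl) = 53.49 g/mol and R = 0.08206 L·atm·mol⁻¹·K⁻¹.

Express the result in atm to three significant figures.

16.6 atm

n(NH4Cl) = 3.34 / 53.49 = 0.06244 mol
n(gas produced) = (2/1) × 0.06244 = 0.1249 mol
P = nRT/V = 0.1249 × 0.08206 × 999 / 0.618 = 16.57 atm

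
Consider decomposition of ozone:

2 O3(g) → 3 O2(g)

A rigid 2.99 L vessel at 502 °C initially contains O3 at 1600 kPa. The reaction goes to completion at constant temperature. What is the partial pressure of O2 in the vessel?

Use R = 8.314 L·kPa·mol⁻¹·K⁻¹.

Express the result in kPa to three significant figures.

n(O3)₀ = PV/RT = (1600 × 2.99) / (8.314 × 775.15) = 0.7423 mol
n(O2) = (3/2) × 0.7423 = 1.113 mol
P(O2) = nRT/V = 1.113 × 8.314 × 775.15 / 2.99 = 2399 kPa

2400 kPa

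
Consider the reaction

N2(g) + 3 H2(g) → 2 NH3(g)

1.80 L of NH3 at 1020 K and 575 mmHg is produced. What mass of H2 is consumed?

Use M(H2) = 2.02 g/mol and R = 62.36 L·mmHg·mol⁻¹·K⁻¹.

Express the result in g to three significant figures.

0.0493 g

n(NH3) = PV/RT = (575 × 1.80) / (62.36 × 1020) = 0.01627 mol
n(H2) = (3/2) × 0.01627 = 0.02440 mol
m(H2) = 0.02440 × 2.02 = 0.04929 g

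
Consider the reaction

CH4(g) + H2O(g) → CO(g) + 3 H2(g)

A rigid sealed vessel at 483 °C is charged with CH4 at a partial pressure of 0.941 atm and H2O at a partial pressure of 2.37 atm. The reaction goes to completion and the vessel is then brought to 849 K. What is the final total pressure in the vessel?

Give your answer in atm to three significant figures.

5.83 atm

With V and T fixed, P_i ∝ n_i, so the mole ratios apply directly to partial pressures at 483 °C.
P(H2O) required for 0.941 atm of CH4 = (1/1) × 0.941 = 0.9410 atm; available 2.37 atm, so CH4 is limiting.
P(H2O) remaining = 2.37 − (1/1) × 0.941 = 1.429 atm
P(gaseous products) = (1+3)/1 × 0.941 = 3.764 atm
P_total at 483 °C = 1.429 + 3.764 = 5.193 atm
Scaling to 849 K: P = 5.193 × 849/756.15 = 5.831 atm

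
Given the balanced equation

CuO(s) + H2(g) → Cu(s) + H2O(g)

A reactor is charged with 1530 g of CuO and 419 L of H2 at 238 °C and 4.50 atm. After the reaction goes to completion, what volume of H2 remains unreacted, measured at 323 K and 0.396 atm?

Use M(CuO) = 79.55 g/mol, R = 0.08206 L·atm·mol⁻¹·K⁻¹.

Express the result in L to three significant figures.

n(CuO) = 1530 / 79.55 = 19.23 mol
n(H2) = PV/RT = (4.50 × 419) / (0.08206 × 511.15) = 44.95 mol
For 19.23 mol CuO, stoichiometry requires (1/1) × 19.23 = 19.23 mol H2; 44.95 mol is available, so CuO is limiting.
n(H2) consumed = (1/1) × 19.23 = 19.23 mol; remaining = 44.95 − 19.23 = 25.72 mol
V(H2) = nRT/P = 25.72 × 0.08206 × 323 / 0.396 = 1722 L

1720 L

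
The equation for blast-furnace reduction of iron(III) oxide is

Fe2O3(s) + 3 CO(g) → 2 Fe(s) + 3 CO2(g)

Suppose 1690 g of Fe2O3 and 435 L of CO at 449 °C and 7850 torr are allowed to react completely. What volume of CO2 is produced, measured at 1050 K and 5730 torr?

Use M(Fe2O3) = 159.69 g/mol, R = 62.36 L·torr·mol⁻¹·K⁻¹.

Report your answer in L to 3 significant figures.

363 L

n(Fe2O3) = 1690 / 159.69 = 10.58 mol
n(CO) = PV/RT = (7850 × 435) / (62.36 × 722.15) = 75.83 mol
For 10.58 mol Fe2O3, stoichiometry requires (3/1) × 10.58 = 31.74 mol CO; 75.83 mol is available, so Fe2O3 is limiting.
n(CO2) = (3/1) × 10.58 = 31.74 mol
V(CO2) = nRT/P = 31.74 × 62.36 × 1050 / 5730 = 362.7 L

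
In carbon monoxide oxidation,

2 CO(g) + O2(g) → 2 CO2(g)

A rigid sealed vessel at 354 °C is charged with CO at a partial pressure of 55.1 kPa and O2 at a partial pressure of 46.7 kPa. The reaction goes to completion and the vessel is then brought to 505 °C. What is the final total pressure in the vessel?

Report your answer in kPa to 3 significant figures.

Because the vessel is rigid and T is held at 354 °C, work the stoichiometry in partial pressures (P_i = n_iRT/V).
P(O2) required for 55.1 kPa of CO = (1/2) × 55.1 = 27.55 kPa; available 46.7 kPa, so CO is limiting.
P(O2) remaining = 46.7 − (1/2) × 55.1 = 19.15 kPa
P(gaseous products) = (2)/2 × 55.1 = 55.10 kPa
P_total at 354 °C = 19.15 + 55.10 = 74.25 kPa
Scaling to 505 °C: P = 74.25 × 778.15/627.15 = 92.13 kPa

92.1 kPa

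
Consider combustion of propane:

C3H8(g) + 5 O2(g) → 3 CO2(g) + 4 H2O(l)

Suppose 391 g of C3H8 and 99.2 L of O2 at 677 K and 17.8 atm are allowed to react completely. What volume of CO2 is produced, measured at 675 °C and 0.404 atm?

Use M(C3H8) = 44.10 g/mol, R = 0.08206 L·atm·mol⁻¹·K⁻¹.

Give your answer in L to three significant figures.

n(C3H8) = 391 / 44.10 = 8.866 mol
n(O2) = PV/RT = (17.8 × 99.2) / (0.08206 × 677) = 31.78 mol
For 8.866 mol C3H8, stoichiometry requires (5/1) × 8.866 = 44.33 mol O2; 31.78 mol is available, so O2 is limiting.
n(CO2) = (3/5) × 31.78 = 19.07 mol
V(CO2) = nRT/P = 19.07 × 0.08206 × 948.15 / 0.404 = 3673 L

3670 L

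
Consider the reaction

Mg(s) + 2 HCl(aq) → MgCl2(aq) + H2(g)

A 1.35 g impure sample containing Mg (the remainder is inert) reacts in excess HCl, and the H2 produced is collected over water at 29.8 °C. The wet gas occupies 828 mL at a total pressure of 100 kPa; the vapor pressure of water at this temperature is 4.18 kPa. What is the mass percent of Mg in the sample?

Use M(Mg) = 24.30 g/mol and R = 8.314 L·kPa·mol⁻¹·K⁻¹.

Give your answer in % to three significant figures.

P(H2) = 100 − 4.18 = 95.82 kPa
n(H2) = PV/RT = (95.82 × 0.8280) / (8.314 × 302.95) = 0.03150 mol
n(Mg) = (1/1) × 0.03150 = 0.03150 mol
m(Mg) = 0.03150 × 24.30 = 0.7655 g
%Mg = 0.7655 / 1.35 × 100 = 56.70%

56.7 %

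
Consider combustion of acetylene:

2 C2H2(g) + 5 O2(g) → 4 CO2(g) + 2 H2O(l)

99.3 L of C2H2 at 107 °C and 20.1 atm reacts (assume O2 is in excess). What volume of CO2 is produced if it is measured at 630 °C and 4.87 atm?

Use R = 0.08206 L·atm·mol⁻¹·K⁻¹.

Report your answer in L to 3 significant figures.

1950 L

n(C2H2) = PV/RT = (20.1 × 99.3) / (0.08206 × 380.15) = 63.98 mol
n(CO2) = (4/2) × 63.98 = 128.0 mol
V = nRT/P = 128.0 × 0.08206 × 903.15 / 4.87 = 1948 L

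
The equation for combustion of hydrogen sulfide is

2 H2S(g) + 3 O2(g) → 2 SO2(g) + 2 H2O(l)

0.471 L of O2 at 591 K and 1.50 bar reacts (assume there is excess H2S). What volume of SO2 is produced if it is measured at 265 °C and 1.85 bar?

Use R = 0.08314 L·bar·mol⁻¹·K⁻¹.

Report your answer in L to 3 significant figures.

0.232 L

n(O2) = PV/RT = (1.50 × 0.471) / (0.08314 × 591) = 0.01438 mol
n(SO2) = (2/3) × 0.01438 = 0.009587 mol
V = nRT/P = 0.009587 × 0.08314 × 538.15 / 1.85 = 0.2319 L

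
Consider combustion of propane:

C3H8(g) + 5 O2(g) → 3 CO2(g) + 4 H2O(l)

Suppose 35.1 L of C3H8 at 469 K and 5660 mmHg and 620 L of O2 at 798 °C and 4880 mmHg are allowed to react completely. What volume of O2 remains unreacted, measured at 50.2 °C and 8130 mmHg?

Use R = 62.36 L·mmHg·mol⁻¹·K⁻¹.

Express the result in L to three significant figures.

n(C3H8) = PV/RT = (5660 × 35.1) / (62.36 × 469) = 6.793 mol
n(O2) = PV/RT = (4880 × 620) / (62.36 × 1071.15) = 45.30 mol
For 6.793 mol C3H8, stoichiometry requires (5/1) × 6.793 = 33.97 mol O2; 45.30 mol is available, so C3H8 is limiting.
n(O2) consumed = (5/1) × 6.793 = 33.97 mol; remaining = 45.30 − 33.97 = 11.33 mol
V(O2) = nRT/P = 11.33 × 62.36 × 323.35 / 8130 = 28.10 L

28.1 L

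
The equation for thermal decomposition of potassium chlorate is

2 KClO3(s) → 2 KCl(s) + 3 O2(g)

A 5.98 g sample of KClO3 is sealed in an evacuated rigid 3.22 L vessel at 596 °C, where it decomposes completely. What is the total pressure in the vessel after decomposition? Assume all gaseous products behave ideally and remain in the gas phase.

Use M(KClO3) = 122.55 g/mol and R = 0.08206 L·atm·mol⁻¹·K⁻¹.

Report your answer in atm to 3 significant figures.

n(KClO3) = 5.98 / 122.55 = 0.04880 mol
n(gas produced) = (3/2) × 0.04880 = 0.07320 mol
P = nRT/V = 0.07320 × 0.08206 × 869.15 / 3.22 = 1.621 atm

1.62 atm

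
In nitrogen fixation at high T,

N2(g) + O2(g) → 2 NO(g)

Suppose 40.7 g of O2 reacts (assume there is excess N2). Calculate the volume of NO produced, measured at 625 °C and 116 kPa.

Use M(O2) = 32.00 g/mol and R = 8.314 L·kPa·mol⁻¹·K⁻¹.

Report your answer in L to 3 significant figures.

n(O2) = 40.70 / 32.00 = 1.272 mol
n(NO) = (2/1) × 1.272 = 2.544 mol
V = nRT/P = 2.544 × 8.314 × 898.15 / 116 = 163.8 L

164 L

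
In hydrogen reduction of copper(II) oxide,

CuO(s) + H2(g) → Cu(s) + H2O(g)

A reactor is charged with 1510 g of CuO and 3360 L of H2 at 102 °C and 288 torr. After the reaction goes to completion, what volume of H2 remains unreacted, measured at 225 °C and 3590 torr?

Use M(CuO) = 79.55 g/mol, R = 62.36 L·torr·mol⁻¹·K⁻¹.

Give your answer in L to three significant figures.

n(CuO) = 1510 / 79.55 = 18.98 mol
n(H2) = PV/RT = (288 × 3360) / (62.36 × 375.15) = 41.36 mol
For 18.98 mol CuO, stoichiometry requires (1/1) × 18.98 = 18.98 mol H2; 41.36 mol is available, so CuO is limiting.
n(H2) consumed = (1/1) × 18.98 = 18.98 mol; remaining = 41.36 − 18.98 = 22.38 mol
V(H2) = nRT/P = 22.38 × 62.36 × 498.15 / 3590 = 193.7 L

194 L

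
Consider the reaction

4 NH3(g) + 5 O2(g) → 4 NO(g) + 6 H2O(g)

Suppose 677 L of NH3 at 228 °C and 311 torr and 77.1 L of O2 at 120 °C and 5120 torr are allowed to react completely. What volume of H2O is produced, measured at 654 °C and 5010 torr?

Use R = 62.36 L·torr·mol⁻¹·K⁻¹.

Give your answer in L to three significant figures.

n(NH3) = PV/RT = (311 × 677) / (62.36 × 501.15) = 6.737 mol
n(O2) = PV/RT = (5120 × 77.1) / (62.36 × 393.15) = 16.10 mol
For 6.737 mol NH3, stoichiometry requires (5/4) × 6.737 = 8.421 mol O2; 16.10 mol is available, so NH3 is limiting.
n(H2O) = (6/4) × 6.737 = 10.11 mol
V(H2O) = nRT/P = 10.11 × 62.36 × 927.15 / 5010 = 116.7 L

117 L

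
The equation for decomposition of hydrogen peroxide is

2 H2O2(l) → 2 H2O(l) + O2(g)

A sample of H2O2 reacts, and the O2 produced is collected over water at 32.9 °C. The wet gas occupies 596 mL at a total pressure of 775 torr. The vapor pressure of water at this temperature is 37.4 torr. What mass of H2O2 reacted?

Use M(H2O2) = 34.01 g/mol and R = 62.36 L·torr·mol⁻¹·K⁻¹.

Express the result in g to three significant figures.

P(O2) = 775 − 37.4 = 737.6 torr
n(O2) = PV/RT = (737.6 × 0.5960) / (62.36 × 306.05) = 0.02303 mol
n(H2O2) = (2/1) × 0.02303 = 0.04606 mol
m(H2O2) = 0.04606 × 34.01 = 1.567 g

1.57 g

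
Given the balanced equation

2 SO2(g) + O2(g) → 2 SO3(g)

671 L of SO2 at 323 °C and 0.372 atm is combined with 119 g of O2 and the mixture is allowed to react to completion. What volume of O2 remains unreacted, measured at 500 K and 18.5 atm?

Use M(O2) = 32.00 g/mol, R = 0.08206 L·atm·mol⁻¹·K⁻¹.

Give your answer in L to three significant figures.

2.59 L

n(SO2) = PV/RT = (0.372 × 671) / (0.08206 × 596.15) = 5.102 mol
n(O2) = 119 / 32.00 = 3.719 mol
For 5.102 mol SO2, stoichiometry requires (1/2) × 5.102 = 2.551 mol O2; 3.719 mol is available, so SO2 is limiting.
n(O2) consumed = (1/2) × 5.102 = 2.551 mol; remaining = 3.719 − 2.551 = 1.168 mol
V(O2) = nRT/P = 1.168 × 0.08206 × 500 / 18.5 = 2.590 L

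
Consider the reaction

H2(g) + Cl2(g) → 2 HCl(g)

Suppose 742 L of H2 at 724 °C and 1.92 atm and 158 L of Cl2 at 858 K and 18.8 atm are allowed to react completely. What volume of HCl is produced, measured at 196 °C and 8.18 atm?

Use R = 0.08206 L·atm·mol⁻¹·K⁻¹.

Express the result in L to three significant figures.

n(H2) = PV/RT = (1.92 × 742) / (0.08206 × 997.15) = 17.41 mol
n(Cl2) = PV/RT = (18.8 × 158) / (0.08206 × 858) = 42.19 mol
For 17.41 mol H2, stoichiometry requires (1/1) × 17.41 = 17.41 mol Cl2; 42.19 mol is available, so H2 is limiting.
n(HCl) = (2/1) × 17.41 = 34.82 mol
V(HCl) = nRT/P = 34.82 × 0.08206 × 469.15 / 8.18 = 163.9 L

164 L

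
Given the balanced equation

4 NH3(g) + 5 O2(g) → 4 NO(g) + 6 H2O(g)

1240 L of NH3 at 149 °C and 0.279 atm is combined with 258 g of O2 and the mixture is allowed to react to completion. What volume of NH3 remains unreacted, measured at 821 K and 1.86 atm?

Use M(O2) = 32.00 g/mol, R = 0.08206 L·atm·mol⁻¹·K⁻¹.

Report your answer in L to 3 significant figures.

128 L

n(NH3) = PV/RT = (0.279 × 1240) / (0.08206 × 422.15) = 9.987 mol
n(O2) = 258 / 32.00 = 8.062 mol
For 9.987 mol NH3, stoichiometry requires (5/4) × 9.987 = 12.48 mol O2; 8.062 mol is available, so O2 is limiting.
n(NH3) consumed = (4/5) × 8.062 = 6.450 mol; remaining = 9.987 − 6.450 = 3.537 mol
V(NH3) = nRT/P = 3.537 × 0.08206 × 821 / 1.86 = 128.1 L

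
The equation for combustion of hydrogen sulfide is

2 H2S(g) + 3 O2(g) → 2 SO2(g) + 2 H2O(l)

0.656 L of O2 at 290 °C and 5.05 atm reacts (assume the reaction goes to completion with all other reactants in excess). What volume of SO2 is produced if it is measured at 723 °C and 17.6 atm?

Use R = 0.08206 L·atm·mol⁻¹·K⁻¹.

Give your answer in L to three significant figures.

0.222 L

n(O2) = PV/RT = (5.05 × 0.656) / (0.08206 × 563.15) = 0.07169 mol
n(SO2) = (2/3) × 0.07169 = 0.04779 mol
V = nRT/P = 0.04779 × 0.08206 × 996.15 / 17.6 = 0.2220 L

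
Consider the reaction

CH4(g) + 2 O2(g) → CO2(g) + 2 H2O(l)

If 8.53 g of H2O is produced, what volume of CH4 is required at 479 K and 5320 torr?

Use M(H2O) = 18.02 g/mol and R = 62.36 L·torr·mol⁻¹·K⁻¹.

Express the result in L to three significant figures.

1.33 L

n(H2O) = 8.530 / 18.02 = 0.4734 mol
n(CH4) = (1/2) × 0.4734 = 0.2367 mol
V = nRT/P = 0.2367 × 62.36 × 479 / 5320 = 1.329 L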